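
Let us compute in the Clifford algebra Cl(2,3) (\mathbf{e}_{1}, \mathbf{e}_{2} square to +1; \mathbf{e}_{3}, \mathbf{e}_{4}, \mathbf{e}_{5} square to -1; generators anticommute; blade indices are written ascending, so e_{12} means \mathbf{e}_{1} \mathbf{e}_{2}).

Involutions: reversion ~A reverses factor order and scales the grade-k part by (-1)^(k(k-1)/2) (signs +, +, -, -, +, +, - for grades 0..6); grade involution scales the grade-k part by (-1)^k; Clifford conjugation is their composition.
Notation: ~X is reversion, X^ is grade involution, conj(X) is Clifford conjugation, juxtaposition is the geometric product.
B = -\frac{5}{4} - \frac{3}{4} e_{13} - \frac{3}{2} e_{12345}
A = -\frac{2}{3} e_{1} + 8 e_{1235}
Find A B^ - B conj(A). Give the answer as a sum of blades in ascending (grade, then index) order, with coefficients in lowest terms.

first term: \frac{5}{6} e_{1} + \frac{1}{2} e_{3} - 12 e_{4} + 6 e_{25} - 10 e_{1235} - e_{2345}
second term: -\frac{5}{6} e_{1} + \frac{1}{2} e_{3} + 12 e_{4} + 6 e_{25} - 10 e_{1235} - e_{2345}
Answer: \frac{5}{3} e_{1} - 24 e_{4}


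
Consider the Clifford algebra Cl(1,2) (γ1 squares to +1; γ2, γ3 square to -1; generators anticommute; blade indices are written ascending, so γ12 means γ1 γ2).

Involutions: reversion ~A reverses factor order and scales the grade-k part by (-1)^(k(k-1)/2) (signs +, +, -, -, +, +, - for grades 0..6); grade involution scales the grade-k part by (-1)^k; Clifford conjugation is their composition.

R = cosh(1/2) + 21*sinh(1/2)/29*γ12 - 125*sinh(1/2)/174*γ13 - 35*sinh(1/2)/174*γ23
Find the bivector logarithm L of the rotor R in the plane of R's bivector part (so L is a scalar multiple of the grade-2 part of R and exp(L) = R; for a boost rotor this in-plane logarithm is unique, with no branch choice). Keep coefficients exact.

The scalar part of R is cosh(1/2), which determines |rapidity| via cosh; the sign lives in the bivector part, and pairing them (bivector part over sinh of the rapidity = the plane) gives the unique in-plane L = rapidity * plane.
Concretely: cosh(rapidity) = cosh(1/2) gives rapidity = ±1/2, and since rapidity/sinh(rapidity) is even the sign is immaterial: L = (rapidity/sinh(rapidity)) * <R>_2 = (1/(2*sinh(1/2))) * <R>_2.
Answer: 21/58*γ12 - 125/348*γ13 - 35/348*γ23


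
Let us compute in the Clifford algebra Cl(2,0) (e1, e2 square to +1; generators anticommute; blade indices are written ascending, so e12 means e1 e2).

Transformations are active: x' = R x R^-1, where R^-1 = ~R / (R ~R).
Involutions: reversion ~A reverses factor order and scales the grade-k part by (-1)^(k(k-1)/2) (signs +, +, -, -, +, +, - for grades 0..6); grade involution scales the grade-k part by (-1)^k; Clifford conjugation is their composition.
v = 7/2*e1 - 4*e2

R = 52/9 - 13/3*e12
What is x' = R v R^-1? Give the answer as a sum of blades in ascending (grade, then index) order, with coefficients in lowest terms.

~R = 52/9 + 13/3*e12, and R ~R = 4225/81, so R^-1 = ~R / (4225/81).
R v = 338/9*e1 - 143/18*e2
Answer: 241/50*e1 + 56/25*e2


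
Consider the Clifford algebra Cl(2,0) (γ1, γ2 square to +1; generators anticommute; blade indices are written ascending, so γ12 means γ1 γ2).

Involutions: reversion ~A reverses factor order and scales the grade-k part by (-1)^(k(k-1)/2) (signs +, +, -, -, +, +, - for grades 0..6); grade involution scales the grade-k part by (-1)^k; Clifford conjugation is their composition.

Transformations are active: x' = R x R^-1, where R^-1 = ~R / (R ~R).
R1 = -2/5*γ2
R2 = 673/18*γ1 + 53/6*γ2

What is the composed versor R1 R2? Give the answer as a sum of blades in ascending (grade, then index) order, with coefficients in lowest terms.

Distribute over the terms of R1 (each basis-blade product reordered to ascending indices, repeated generators contracted through their squares):
(-2/5*γ2) R2 = -53/15 + 673/45*γ12
Answer: -53/15 + 673/45*γ12


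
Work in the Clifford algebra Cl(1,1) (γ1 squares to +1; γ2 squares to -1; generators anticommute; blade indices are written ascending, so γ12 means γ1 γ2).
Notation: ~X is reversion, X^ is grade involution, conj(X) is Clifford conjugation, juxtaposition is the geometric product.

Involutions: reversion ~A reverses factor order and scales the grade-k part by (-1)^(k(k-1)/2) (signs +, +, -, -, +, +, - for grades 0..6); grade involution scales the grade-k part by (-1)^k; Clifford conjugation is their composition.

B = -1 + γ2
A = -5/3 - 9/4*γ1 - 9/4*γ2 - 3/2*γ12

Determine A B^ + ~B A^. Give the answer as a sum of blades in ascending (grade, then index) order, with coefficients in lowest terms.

first term: -7/12 + 3/4*γ1 + 47/12*γ2 + 15/4*γ12
second term: -7/12 - 15/4*γ1 - 47/12*γ2 - 3/4*γ12
Answer: -7/6 - 3*γ1 + 3*γ12


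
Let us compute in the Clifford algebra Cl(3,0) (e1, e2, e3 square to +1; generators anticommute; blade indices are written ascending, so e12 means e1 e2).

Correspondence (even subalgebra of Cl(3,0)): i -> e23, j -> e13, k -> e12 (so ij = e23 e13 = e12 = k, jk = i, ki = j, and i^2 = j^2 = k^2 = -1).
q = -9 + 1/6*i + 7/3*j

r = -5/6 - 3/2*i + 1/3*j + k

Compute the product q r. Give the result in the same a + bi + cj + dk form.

In blades: q = -9 + 7/3*e13 + 1/6*e23, r = -5/6 + e12 + 1/3*e13 - 3/2*e23.
Distribute q over r term by term (generator squares from the signature, products reordered to ascending indices): (-9)*r = 15/2 - 9*e12 - 3*e13 + 27/2*e23; (7/3*e13)*r = -7/9 + 7/2*e12 - 35/18*e13 + 7/3*e23; (1/6*e23)*r = 1/4 + 1/18*e12 - 1/6*e13 - 5/36*e23.
Sum: 251/36 - 49/9*e12 - 46/9*e13 + 565/36*e23; translating back through the correspondence:
Answer: 251/36 + 565/36*i - 46/9*j - 49/9*k


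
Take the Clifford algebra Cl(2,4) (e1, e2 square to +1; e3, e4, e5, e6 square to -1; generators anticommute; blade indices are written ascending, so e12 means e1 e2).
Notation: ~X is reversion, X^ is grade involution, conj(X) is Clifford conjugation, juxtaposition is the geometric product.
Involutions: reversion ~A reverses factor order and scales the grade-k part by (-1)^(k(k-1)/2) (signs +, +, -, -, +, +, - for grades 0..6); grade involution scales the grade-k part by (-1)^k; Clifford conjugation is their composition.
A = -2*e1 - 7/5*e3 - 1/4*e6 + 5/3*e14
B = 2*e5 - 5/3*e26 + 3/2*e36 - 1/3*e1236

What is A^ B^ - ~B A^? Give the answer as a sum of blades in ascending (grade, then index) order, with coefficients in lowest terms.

first term: -5/12*e2 + 3/8*e3 - 21/10*e6 - 4*e15 - 14/5*e35 + 1/2*e56 - 1/12*e123 - 43/15*e126 + 3*e136 - 10/3*e145 + 5/3*e236 + 25/9*e1246 - 5/2*e1346 + 5/9*e2346
second term: -5/12*e2 + 3/8*e3 - 21/10*e6 - 4*e15 - 14/5*e35 + 1/2*e56 + 1/12*e123 + 43/15*e126 - 3*e136 + 10/3*e145 - 5/3*e236 - 25/9*e1246 + 5/2*e1346 - 5/9*e2346
Answer: -1/6*e123 - 86/15*e126 + 6*e136 - 20/3*e145 + 10/3*e236 + 50/9*e1246 - 5*e1346 + 10/9*e2346


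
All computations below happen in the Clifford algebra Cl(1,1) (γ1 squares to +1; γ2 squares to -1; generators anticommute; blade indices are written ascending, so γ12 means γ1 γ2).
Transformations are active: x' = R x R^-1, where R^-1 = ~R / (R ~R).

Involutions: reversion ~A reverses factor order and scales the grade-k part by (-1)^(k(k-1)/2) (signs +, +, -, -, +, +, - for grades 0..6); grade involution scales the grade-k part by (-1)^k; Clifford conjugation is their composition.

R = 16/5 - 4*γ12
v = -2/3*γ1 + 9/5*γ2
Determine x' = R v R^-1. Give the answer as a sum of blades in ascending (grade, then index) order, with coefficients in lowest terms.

~R = 16/5 + 4*γ12, and R ~R = -144/25, so R^-1 = ~R / (-144/25).
R v = 76/15*γ1 + 232/75*γ2
Answer: -134/27*γ1 - 707/135*γ2


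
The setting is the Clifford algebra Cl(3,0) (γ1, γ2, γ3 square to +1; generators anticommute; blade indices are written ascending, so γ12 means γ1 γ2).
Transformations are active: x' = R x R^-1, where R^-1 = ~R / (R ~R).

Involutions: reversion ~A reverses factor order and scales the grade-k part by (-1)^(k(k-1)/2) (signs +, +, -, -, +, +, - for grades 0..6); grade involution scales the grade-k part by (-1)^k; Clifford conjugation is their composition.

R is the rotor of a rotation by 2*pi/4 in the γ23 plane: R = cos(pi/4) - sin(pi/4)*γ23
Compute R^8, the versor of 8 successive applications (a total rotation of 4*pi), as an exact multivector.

Half-angle bookkeeping: 8 applications in γ23 add up to rotor phase 8*pi/4 = 2*pi, so R^8 = cos(2*pi) - sin(2*pi)*γ23.
cos(2*pi) = 1 and sin(2*pi) = 0, so R^8 = 1. The total rotation 4*pi is 2 full turns, so every vector returns to itself, yet the rotor is +1, back on the identity sheet (an even number of 2*pi turns).
Answer: 1


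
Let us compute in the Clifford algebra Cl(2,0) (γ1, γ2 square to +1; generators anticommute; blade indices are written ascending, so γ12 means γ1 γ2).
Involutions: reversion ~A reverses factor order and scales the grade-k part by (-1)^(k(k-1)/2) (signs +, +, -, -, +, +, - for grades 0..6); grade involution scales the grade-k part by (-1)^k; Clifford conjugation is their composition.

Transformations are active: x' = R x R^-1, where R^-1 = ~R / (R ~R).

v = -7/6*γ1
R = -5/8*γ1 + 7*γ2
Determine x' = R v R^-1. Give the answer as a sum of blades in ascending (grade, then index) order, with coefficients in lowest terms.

~R = -5/8*γ1 + 7*γ2, and R ~R = 3161/64, so R^-1 = ~R / (3161/64).
R v = 35/48 + 49/6*γ12
Answer: 7259/6322*γ1 + 1960/9483*γ2


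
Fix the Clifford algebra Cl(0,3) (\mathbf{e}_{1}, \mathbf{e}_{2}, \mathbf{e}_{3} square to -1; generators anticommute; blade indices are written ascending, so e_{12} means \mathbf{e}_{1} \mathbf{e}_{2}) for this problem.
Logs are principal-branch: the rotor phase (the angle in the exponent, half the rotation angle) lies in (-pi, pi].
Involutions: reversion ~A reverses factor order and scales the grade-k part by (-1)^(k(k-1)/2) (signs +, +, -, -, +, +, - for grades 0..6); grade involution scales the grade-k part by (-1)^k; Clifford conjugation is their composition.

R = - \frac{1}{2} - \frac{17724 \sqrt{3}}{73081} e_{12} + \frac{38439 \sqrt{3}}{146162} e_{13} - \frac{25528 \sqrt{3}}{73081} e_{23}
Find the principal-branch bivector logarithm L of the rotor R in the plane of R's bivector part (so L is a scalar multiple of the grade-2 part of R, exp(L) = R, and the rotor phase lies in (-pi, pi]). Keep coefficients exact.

The scalar part of R is - \frac{1}{2}, which pins the rotor phase on the principal branch; dividing the bivector part by the sine of that phase recovers the unit plane, and L is the phase times that plane.
Concretely: cos(phase) = - \frac{1}{2} gives phase = ±\frac{2 \pi}{3}, and since phase/sin(phase) is even the sign is immaterial: L = (phase/sin(phase)) * <R>_2 = (\frac{4 \sqrt{3} \pi}{9}) * <R>_2.
Answer: - \frac{23632 \pi}{73081} e_{12} + \frac{25626 \pi}{73081} e_{13} - \frac{102112 \pi}{219243} e_{23}


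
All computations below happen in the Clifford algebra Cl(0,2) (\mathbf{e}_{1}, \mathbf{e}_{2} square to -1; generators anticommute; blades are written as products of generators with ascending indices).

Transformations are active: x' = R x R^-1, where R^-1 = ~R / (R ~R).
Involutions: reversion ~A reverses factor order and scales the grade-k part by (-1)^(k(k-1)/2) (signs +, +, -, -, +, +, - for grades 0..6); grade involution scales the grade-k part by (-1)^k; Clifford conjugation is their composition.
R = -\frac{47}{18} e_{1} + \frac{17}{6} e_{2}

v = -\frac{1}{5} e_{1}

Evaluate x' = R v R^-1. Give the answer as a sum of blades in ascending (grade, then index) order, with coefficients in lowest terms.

~R = -\frac{47}{18} e_{1} + \frac{17}{6} e_{2}, and R ~R = -\frac{2405}{162}, so R^-1 = ~R / (-\frac{2405}{162}).
R v = -\frac{47}{90} + \frac{17}{30} e_{1} e_{2}
Answer: \frac{196}{12025} e_{1} + \frac{2397}{12025} e_{2}


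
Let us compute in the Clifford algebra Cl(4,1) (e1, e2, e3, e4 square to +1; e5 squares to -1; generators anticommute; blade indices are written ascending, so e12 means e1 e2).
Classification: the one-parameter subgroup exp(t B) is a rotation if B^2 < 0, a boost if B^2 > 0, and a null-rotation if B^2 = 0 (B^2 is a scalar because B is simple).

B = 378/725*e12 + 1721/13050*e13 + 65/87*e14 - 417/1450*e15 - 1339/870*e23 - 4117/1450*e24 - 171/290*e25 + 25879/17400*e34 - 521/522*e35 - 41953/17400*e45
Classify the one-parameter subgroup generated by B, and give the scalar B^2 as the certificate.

B^2 term by term: the squares give (378/725)^2*(e12)^2 + (1721/13050)^2*(e13)^2 + (65/87)^2*(e14)^2 + (-417/1450)^2*(e15)^2 + (-1339/870)^2*(e23)^2 + (-4117/1450)^2*(e24)^2 + (-171/290)^2*(e25)^2 + (25879/17400)^2*(e34)^2 + (-521/522)^2*(e35)^2 + (-41953/17400)^2*(e45)^2 = 142884/525625*(-1) + 2961841/170302500*(-1) + 4225/7569*(-1) + 173889/2102500*(+1) + 1792921/756900*(-1) + 16949689/2102500*(-1) + 29241/84100*(+1) + 669722641/302760000*(-1) + 271441/272484*(+1) + 1760054209/302760000*(+1) = -25/4 (each basis 2-blade squares to minus the product of its generators' squares); cross terms between blades sharing an index anticommute and cancel; the commuting (index-disjoint) pairs give grade-4 terms 2*c*c'*(blade product), which cancel blade by blade — e1234: 1630377/1051250 + 7085357/9461250 - 17407/7569 = 0; e1235: -21882/21025 + 32699/210250 + 186121/210250 = 0; e1245: -2643039/1051250 + 741/841 + 1716789/1051250 = 0; e1345: -72201113/113535000 + 33865/22707 - 3597181/4205000 = 0; e2345: 56175067/7569000 - 2144957/378450 - 1475103/841000 = 0 — confirming B is simple. So B^2 = -25/4.
Answer: rotation, certificate B^2 = -25/4. One invariant decides it: the square -25/4 survives every conjugation, and its sign is exactly the classification.


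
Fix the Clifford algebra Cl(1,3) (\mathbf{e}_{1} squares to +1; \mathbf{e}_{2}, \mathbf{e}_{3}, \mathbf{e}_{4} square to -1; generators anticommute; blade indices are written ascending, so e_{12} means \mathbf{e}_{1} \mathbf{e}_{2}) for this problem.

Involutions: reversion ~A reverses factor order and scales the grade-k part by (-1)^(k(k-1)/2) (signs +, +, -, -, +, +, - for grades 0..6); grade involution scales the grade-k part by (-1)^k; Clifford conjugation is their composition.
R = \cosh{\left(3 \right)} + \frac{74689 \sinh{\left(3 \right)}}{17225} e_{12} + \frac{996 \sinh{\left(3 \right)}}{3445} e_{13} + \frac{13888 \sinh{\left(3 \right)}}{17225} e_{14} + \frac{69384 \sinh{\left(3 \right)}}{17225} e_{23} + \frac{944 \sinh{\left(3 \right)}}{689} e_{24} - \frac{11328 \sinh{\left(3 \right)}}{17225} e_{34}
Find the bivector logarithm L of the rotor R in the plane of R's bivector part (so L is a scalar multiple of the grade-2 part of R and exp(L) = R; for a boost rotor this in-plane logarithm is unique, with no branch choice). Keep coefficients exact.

The scalar part of R is \cosh{\left(3 \right)}, giving the rapidity magnitude (cosh is even); the bivector part supplies orientation, its quotient by sinh of the rapidity is the plane, and L = rapidity * plane — unique in that plane, since flipping both signs leaves L unchanged.
Concretely: cosh(rapidity) = \cosh{\left(3 \right)} gives rapidity = ±3, and since rapidity/sinh(rapidity) is even the sign is immaterial: L = (rapidity/sinh(rapidity)) * <R>_2 = (\frac{3}{\sinh{\left(3 \right)}}) * <R>_2.
Answer: \frac{224067}{17225} e_{12} + \frac{2988}{3445} e_{13} + \frac{41664}{17225} e_{14} + \frac{208152}{17225} e_{23} + \frac{2832}{689} e_{24} - \frac{33984}{17225} e_{34}


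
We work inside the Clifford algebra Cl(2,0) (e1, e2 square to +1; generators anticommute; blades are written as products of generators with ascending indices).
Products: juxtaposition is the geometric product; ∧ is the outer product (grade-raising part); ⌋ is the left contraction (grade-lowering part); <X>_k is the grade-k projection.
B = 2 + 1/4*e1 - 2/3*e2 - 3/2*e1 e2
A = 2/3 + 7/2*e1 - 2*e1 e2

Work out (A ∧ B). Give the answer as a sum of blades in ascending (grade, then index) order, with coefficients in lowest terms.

step 1: 4/3 + 43/6*e1 - 4/9*e2 - 22/3*e1 e2
Answer: 4/3 + 43/6*e1 - 4/9*e2 - 22/3*e1 e2


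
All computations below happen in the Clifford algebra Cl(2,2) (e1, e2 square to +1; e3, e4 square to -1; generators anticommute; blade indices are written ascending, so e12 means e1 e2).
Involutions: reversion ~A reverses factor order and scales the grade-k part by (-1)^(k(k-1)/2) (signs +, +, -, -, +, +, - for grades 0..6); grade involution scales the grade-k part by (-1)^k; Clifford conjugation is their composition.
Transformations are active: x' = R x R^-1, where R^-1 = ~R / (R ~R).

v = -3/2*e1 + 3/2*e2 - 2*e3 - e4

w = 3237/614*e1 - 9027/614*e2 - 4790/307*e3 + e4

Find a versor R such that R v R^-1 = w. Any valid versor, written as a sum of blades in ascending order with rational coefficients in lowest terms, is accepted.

Sketch: the shared square -1/2 makes R = v + w = 1158/307*e1 - 4053/307*e2 - 5404/307*e3 the natural versor; its sandwich fixes that direction, negates (v - w)/2, and sends v to w.
Answer: 1158/307*e1 - 4053/307*e2 - 5404/307*e3


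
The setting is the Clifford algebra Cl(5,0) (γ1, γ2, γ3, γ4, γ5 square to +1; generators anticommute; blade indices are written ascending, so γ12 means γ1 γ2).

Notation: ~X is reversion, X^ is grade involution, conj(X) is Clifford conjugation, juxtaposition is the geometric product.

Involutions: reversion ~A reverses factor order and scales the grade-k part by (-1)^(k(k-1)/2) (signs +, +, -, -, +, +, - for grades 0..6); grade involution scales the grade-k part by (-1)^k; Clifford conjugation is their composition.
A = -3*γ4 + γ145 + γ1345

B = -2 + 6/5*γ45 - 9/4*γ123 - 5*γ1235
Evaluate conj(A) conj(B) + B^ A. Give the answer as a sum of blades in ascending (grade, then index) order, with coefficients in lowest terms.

first term: 6/5*γ1 - 6*γ4 - 18/5*γ5 + 6/5*γ13 - 5*γ24 - 2*γ145 - 5*γ234 - 9/4*γ245 + 27/4*γ1234 - 2*γ1345 - 9/4*γ2345 + 15*γ12345
second term: -6/5*γ1 + 6*γ4 + 18/5*γ5 - 6/5*γ13 + 5*γ24 - 2*γ145 - 5*γ234 + 9/4*γ245 - 27/4*γ1234 - 2*γ1345 + 9/4*γ2345 - 15*γ12345
Answer: -4*γ145 - 10*γ234 - 4*γ1345


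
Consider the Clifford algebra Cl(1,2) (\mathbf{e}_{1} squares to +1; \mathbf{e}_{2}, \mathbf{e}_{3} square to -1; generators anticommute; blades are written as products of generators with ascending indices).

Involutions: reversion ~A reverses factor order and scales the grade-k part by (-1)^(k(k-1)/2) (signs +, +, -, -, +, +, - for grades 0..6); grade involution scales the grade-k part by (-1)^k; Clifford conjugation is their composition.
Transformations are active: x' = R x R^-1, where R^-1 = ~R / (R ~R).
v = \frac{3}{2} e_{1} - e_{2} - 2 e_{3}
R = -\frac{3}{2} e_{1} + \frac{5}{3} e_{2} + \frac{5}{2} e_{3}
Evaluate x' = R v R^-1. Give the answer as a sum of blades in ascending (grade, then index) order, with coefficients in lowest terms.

~R = -\frac{3}{2} e_{1} + \frac{5}{3} e_{2} + \frac{5}{2} e_{3}, and R ~R = -\frac{61}{9}, so R^-1 = ~R / (-\frac{61}{9}).
R v = \frac{53}{12} - e_{1} e_{2} - \frac{3}{4} e_{1} e_{3} - \frac{5}{6} e_{2} e_{3}
Answer: \frac{111}{244} e_{1} - \frac{143}{122} e_{2} - \frac{307}{244} e_{3}


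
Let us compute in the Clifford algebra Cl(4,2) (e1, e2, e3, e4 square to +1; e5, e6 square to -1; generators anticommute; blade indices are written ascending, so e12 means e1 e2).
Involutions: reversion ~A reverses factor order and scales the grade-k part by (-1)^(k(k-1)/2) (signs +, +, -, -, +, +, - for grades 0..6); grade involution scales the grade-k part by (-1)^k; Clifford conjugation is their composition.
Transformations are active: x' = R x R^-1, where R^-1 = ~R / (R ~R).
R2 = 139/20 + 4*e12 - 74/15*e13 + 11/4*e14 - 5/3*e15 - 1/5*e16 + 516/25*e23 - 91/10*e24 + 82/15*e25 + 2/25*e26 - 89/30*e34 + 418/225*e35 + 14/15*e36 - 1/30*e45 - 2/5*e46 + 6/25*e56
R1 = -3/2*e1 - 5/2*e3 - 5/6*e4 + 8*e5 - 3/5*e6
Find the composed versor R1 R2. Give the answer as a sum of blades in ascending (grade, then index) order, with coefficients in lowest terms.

Distribute over the terms of R1 (each basis-blade product reordered to ascending indices, repeated generators contracted through their squares):
(-3/2*e1) R2 = -417/40*e1 - 6*e2 + 37/5*e3 - 33/8*e4 + 5/2*e5 + 3/10*e6 - 774/25*e123 + 273/20*e124 - 41/5*e125 - 3/25*e126 + 89/20*e134 - 209/75*e135 - 7/5*e136 + 1/20*e145 + 3/5*e146 - 9/25*e156
(-5/2*e3) R2 = -37/3*e1 + 258/5*e2 - 139/8*e3 + 89/12*e4 - 209/45*e5 - 7/3*e6 - 10*e123 + 55/8*e134 - 25/6*e135 - 1/2*e136 - 91/4*e234 + 41/3*e235 + 1/5*e236 + 1/12*e345 + e346 - 3/5*e356
(-5/6*e4) R2 = 55/24*e1 - 91/12*e2 - 89/36*e3 - 139/24*e4 + 1/36*e5 + 1/3*e6 - 10/3*e124 + 37/9*e134 - 25/18*e145 - 1/6*e146 - 86/5*e234 + 41/9*e245 + 1/15*e246 + 209/135*e345 + 7/9*e346 - 1/5*e456
(8*e5) R2 = -40/3*e1 + 656/15*e2 + 3344/225*e3 - 4/15*e4 + 278/5*e5 - 48/25*e6 + 32*e125 - 592/15*e135 + 22*e145 + 8/5*e156 + 4128/25*e235 - 364/5*e245 - 16/25*e256 - 356/15*e345 - 112/15*e356 + 16/5*e456
(-3/5*e6) R2 = 3/25*e1 - 6/125*e2 - 14/25*e3 + 6/25*e4 - 18/125*e5 - 417/100*e6 - 12/5*e126 + 74/25*e136 - 33/20*e146 + e156 - 1548/125*e236 + 273/50*e246 - 82/25*e256 + 89/50*e346 - 418/375*e356 + 1/50*e456
Summing the partial products and collecting blades:
Answer: -842/25*e1 + 40851/500*e2 + 371/200*e3 - 379/150*e4 + 80009/1500*e5 - 779/100*e6 - 1024/25*e123 + 619/60*e124 + 119/5*e125 - 63/25*e126 + 5557/360*e134 - 2321/50*e135 + 53/50*e136 + 3719/180*e145 - 73/60*e146 + 56/25*e156 - 799/20*e234 + 13409/75*e235 - 1523/125*e236 - 3071/45*e245 + 829/150*e246 - 98/25*e256 - 2387/108*e345 + 1601/450*e346 - 3443/375*e356 + 151/50*e456


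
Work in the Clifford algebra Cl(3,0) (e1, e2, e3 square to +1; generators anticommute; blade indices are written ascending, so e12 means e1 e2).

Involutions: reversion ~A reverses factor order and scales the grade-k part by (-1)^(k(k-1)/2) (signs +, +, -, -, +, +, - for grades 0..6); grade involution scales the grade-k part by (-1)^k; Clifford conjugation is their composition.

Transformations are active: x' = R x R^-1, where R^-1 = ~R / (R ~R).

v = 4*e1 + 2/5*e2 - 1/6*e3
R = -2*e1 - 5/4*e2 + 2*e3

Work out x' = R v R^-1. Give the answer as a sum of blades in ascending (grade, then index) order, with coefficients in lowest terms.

~R = -2*e1 - 5/4*e2 + 2*e3, and R ~R = 153/16, so R^-1 = ~R / (153/16).
R v = -53/6 + 21/5*e12 - 23/3*e13 - 71/120*e23
Answer: -140/459*e1 + 4382/2295*e2 - 3239/918*e3


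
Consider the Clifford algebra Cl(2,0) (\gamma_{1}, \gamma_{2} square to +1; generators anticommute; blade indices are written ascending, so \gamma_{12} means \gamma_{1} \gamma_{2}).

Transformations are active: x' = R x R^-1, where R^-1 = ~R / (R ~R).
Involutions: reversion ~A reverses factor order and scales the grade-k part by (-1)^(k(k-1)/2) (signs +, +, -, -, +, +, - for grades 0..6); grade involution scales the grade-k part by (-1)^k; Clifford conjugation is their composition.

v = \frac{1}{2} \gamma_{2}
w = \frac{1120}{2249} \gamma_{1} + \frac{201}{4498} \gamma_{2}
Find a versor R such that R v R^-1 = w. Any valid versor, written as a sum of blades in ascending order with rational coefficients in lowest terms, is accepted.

Reasoning: v^2 = w^2 = \frac{1}{4} since conjugation preserves the quadratic form; R = v + w = \frac{1120}{2249} \gamma_{1} + \frac{1225}{2249} \gamma_{2} is then valid when invertible, keeping its own part and reversing (v - w)/2.
Answer: \frac{1120}{2249} \gamma_{1} + \frac{1225}{2249} \gamma_{2}


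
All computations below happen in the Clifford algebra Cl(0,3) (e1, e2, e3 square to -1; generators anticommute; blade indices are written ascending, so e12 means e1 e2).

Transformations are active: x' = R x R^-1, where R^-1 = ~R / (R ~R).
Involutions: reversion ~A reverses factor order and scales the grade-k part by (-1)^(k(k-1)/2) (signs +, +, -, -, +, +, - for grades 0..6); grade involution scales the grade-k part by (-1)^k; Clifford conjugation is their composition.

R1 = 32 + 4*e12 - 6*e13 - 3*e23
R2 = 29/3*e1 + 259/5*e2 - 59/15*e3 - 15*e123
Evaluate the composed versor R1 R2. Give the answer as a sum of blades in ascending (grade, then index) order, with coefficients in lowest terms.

Distribute over the terms of R1 (each basis-blade product reordered to ascending indices, repeated generators contracted through their squares):
(32) R2 = 928/3*e1 + 8288/5*e2 - 1888/15*e3 - 480*e123
(4*e12) R2 = -1036/5*e1 + 116/3*e2 + 60*e3 - 236/15*e123
(-6*e13) R2 = -118/5*e1 + 90*e2 - 58*e3 + 1554/5*e123
(-3*e23) R2 = -45*e1 - 59/5*e2 - 777/5*e3 - 29*e123
Summing the partial products and collecting blades:
Answer: 503/15*e1 + 26617/15*e2 - 4189/15*e3 - 3209/15*e123


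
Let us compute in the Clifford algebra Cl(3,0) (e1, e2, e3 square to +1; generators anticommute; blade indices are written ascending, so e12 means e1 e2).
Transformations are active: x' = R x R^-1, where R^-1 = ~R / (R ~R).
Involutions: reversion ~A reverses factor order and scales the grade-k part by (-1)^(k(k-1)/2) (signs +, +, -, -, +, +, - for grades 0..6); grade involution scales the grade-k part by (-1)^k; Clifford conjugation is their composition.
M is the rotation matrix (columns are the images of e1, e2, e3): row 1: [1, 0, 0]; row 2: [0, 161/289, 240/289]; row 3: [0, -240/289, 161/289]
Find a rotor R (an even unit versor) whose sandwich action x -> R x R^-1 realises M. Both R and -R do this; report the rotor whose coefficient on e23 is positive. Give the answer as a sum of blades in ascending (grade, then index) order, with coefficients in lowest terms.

Method: write R = a + b12*e12 + b13*e13 + b23*e23 with a^2 + b12^2 + b13^2 + b23^2 = 1 (so R^-1 = ~R). Expanding the columns R e_j ~R gives tr M = 4a^2 - 1 and, from the antisymmetric part, M21 - M12 = -4a*b12, M13 - M31 = 4a*b13, M32 - M23 = -4a*b23.
Here tr M = 611/289, so a^2 = (1 + tr M)/4 = 225/289 and a = ±15/17. Taking a = 15/17: M21 - M12 = 0, M13 - M31 = 0, M32 - M23 = -480/289, giving b12 = 0, b13 = 0, b23 = 8/17, i.e. R = 15/17 + 8/17*e23.
Its e23 coefficient is already positive.
Answer: 15/17 + 8/17*e23. Sheet selection: the two-to-one cover makes ±R indistinguishable at the matrix level (trace 611/289), so uniqueness comes from the required sign on e23.


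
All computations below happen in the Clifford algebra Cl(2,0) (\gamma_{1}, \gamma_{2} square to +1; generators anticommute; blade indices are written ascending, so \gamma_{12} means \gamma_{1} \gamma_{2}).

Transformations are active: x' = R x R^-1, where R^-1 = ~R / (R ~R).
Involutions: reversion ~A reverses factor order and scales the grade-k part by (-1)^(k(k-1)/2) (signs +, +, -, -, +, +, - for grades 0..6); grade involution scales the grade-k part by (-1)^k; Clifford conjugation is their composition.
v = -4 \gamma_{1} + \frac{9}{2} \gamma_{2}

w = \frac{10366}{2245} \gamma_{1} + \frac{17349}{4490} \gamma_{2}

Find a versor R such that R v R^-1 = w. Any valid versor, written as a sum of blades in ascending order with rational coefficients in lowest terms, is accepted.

R = v + w = \frac{1386}{2245} \gamma_{1} + \frac{18777}{2245} \gamma_{2} works: the equal norms (\frac{145}{4}) guarantee its sandwich swaps v into w.
Answer: \frac{1386}{2245} \gamma_{1} + \frac{18777}{2245} \gamma_{2}


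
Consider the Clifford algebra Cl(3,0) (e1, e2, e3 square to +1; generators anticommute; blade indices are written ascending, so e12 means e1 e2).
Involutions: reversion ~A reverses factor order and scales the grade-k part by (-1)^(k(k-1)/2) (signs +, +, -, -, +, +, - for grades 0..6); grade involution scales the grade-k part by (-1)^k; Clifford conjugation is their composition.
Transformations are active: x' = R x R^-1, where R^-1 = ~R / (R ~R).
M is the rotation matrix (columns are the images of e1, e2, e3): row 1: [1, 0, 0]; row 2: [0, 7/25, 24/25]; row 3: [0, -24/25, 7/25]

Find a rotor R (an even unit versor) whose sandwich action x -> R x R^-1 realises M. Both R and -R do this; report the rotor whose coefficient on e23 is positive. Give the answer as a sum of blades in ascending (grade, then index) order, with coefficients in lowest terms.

Method: write R = a + b12*e12 + b13*e13 + b23*e23 with a^2 + b12^2 + b13^2 + b23^2 = 1 (so R^-1 = ~R). Expanding the columns R e_j ~R gives tr M = 4a^2 - 1 and, from the antisymmetric part, M21 - M12 = -4a*b12, M13 - M31 = 4a*b13, M32 - M23 = -4a*b23.
Here tr M = 39/25, so a^2 = (1 + tr M)/4 = 16/25 and a = ±4/5. Taking a = 4/5: M21 - M12 = 0, M13 - M31 = 0, M32 - M23 = -48/25, giving b12 = 0, b13 = 0, b23 = 3/5, i.e. R = 4/5 + 3/5*e23.
Its e23 coefficient is already positive.
Answer: 4/5 + 3/5*e23. Recall the cover is two-to-one: with M of trace 39/25, both preimages act alike, and the stated e23 sign chooses the sheet.


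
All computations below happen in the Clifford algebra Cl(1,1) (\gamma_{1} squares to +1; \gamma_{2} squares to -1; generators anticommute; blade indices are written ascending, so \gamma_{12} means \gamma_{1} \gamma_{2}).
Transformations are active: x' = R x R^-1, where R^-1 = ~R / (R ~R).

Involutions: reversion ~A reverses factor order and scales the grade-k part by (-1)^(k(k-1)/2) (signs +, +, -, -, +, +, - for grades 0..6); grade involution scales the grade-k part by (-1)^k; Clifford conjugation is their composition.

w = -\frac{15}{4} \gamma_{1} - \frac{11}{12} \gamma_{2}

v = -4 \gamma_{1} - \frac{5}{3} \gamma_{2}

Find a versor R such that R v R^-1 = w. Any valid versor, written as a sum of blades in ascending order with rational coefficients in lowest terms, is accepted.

Since q(v) = q(w) = \frac{119}{9}, the sum R = v + w = -\frac{31}{4} \gamma_{1} - \frac{31}{12} \gamma_{2} does the job whenever invertible.
Answer: -\frac{31}{4} \gamma_{1} - \frac{31}{12} \gamma_{2}


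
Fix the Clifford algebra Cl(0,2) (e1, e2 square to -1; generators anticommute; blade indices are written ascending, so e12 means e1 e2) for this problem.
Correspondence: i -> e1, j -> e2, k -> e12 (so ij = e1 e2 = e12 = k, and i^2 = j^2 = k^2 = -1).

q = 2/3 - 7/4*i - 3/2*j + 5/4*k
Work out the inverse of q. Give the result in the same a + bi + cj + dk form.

In blades: q = 2/3 - 7/4*e1 - 3/2*e2 + 5/4*e12.
With qbar = 2/3 + 7/4*e1 + 3/2*e2 - 5/4*e12 (scalar fixed, mapped units negated), q qbar = 527/72 (the sum of squared coefficients), so q^-1 = qbar / (527/72) = 48/527 + 126/527*e1 + 108/527*e2 - 90/527*e12; translating back:
Answer: 48/527 + 126/527*i + 108/527*j - 90/527*k


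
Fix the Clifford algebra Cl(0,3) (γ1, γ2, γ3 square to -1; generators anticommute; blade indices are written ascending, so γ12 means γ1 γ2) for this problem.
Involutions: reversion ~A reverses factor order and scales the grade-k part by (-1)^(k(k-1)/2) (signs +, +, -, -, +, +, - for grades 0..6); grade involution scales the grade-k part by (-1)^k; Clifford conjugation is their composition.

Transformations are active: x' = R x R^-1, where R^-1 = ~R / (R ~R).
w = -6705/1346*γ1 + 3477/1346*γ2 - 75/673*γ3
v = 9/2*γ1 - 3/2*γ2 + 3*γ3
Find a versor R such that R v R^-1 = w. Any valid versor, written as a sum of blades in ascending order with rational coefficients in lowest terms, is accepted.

The midline construction: v and w both square to -63/2, so reflecting in their sum -324/673*γ1 + 729/673*γ2 + 1944/673*γ3 exchanges them.
Answer: -324/673*γ1 + 729/673*γ2 + 1944/673*γ3


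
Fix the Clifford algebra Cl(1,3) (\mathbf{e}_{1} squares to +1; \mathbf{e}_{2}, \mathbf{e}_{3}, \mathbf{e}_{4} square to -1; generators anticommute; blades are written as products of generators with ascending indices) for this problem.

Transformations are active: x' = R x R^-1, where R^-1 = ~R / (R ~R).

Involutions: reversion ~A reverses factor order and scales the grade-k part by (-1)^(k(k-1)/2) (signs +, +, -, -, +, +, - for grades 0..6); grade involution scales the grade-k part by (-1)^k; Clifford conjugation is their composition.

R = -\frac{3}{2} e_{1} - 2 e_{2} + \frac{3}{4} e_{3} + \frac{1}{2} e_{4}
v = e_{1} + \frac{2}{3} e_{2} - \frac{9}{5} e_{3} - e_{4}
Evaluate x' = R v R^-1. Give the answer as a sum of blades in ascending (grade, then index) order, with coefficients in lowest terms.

~R = -\frac{3}{2} e_{1} - 2 e_{2} + \frac{3}{4} e_{3} + \frac{1}{2} e_{4}, and R ~R = -\frac{41}{16}, so R^-1 = ~R / (-\frac{41}{16}).
R v = \frac{101}{60} + e_{1} e_{2} + \frac{39}{20} e_{1} e_{3} + e_{1} e_{4} + \frac{31}{10} e_{2} e_{3} + \frac{5}{3} e_{2} e_{4} + \frac{3}{20} e_{3} e_{4}
Answer: \frac{199}{205} e_{1} + \frac{402}{205} e_{2} + \frac{167}{205} e_{3} + \frac{211}{615} e_{4}


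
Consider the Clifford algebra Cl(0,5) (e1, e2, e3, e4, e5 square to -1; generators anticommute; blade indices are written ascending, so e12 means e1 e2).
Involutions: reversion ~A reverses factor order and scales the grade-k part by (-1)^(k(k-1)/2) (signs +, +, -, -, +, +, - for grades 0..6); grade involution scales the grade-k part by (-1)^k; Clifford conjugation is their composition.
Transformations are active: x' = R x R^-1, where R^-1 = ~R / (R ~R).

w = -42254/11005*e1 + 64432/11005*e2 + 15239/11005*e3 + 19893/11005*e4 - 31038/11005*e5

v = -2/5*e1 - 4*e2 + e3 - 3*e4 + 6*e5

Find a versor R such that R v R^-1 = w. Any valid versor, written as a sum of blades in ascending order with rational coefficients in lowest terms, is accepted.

Reasoning: v^2 = w^2 = -1554/25 since conjugation preserves the quadratic form; R = v + w = -46656/11005*e1 + 20412/11005*e2 + 26244/11005*e3 - 13122/11005*e4 + 34992/11005*e5 is then valid when invertible, keeping its own part and reversing (v - w)/2.
Answer: -46656/11005*e1 + 20412/11005*e2 + 26244/11005*e3 - 13122/11005*e4 + 34992/11005*e5


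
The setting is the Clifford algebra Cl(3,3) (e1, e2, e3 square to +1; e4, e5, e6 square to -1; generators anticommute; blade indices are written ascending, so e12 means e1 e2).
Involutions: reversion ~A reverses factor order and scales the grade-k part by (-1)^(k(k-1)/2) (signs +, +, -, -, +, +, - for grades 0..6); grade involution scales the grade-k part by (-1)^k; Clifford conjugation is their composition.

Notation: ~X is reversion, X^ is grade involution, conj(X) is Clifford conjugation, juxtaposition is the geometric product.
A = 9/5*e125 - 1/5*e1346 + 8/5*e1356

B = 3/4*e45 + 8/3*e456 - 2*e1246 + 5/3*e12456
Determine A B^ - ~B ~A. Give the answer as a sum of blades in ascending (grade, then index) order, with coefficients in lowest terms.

first term: -2/5*e23 + 3*e46 + 27/20*e124 + 64/15*e134 + 8/15*e135 + 8/3*e234 + 1/3*e235 - 18/5*e456 - 24/5*e1246 + 6/5*e1346 + 3/20*e1356 + 16/5*e2345
second term: 2/5*e23 + 3*e46 - 27/20*e124 + 64/15*e134 + 8/15*e135 + 8/3*e234 + 1/3*e235 + 18/5*e456 + 24/5*e1246 + 6/5*e1346 + 3/20*e1356 + 16/5*e2345
Answer: -4/5*e23 + 27/10*e124 - 36/5*e456 - 48/5*e1246


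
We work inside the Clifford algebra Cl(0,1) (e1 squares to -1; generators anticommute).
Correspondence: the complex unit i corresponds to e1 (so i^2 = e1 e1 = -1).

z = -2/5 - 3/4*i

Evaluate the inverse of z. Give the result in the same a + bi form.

In blades: z = -2/5 - 3/4*e1.
With qbar = -2/5 + 3/4*e1 (scalar fixed, mapped units negated), z qbar = 289/400 (the sum of squared coefficients), so z^-1 = qbar / (289/400) = -160/289 + 300/289*e1; translating back:
Answer: -160/289 + 300/289*i


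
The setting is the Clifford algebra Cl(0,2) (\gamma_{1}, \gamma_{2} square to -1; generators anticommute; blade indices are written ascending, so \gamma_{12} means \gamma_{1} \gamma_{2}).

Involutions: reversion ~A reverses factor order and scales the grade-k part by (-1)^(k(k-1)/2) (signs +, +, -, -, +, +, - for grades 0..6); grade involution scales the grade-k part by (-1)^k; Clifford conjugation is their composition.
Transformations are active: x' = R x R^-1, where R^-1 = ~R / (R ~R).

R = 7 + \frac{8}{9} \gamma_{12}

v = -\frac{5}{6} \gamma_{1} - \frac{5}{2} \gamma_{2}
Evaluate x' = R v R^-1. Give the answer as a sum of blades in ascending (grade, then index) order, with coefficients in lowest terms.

~R = 7 - \frac{8}{9} \gamma_{12}, and R ~R = \frac{4033}{81}, so R^-1 = ~R / (\frac{4033}{81}).
R v = -\frac{65}{18} \gamma_{1} - \frac{985}{54} \gamma_{2}
Answer: -\frac{4405}{24198} \gamma_{1} - \frac{21205}{8066} \gamma_{2}


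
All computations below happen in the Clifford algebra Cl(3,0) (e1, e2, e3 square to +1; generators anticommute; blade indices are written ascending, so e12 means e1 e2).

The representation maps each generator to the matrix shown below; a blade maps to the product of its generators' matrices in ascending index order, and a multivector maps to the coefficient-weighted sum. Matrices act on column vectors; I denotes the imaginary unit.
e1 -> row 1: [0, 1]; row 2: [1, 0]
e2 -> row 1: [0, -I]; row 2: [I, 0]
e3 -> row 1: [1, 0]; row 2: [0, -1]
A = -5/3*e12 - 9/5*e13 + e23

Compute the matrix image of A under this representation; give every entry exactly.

Bivector images (products of the table entries): rho(e12) = rho(e1)rho(e2) = row 1: [I, 0]; row 2: [0, -I]; rho(e13) = rho(e1)rho(e3) = row 1: [0, -1]; row 2: [1, 0]; rho(e23) = rho(e2)rho(e3) = row 1: [0, I]; row 2: [I, 0].
M = (-5/3)*rho(e12) + (-9/5)*rho(e13) + (1)*rho(e23), summed entrywise:
Answer: row 1: [-5*I/3, 9/5 + I]; row 2: [-9/5 + I, 5*I/3]


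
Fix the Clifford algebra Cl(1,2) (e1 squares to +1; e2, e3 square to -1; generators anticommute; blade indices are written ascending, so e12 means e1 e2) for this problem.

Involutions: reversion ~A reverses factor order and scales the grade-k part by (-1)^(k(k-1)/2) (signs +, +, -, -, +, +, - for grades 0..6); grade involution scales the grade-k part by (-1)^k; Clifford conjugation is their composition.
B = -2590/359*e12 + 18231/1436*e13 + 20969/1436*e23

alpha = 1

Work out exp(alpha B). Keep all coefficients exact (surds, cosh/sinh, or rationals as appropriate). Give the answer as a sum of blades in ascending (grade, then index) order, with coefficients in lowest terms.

B^2 term by term: the squares give (-2590/359)^2*(e12)^2 + (18231/1436)^2*(e13)^2 + (20969/1436)^2*(e23)^2 = 6708100/128881*(+1) + 332369361/2062096*(+1) + 439698961/2062096*(-1) = 0 (each basis 2-blade squares to minus the product of its generators' squares); cross terms between blades sharing an index anticommute and cancel. So B^2 = 0.
B^2 = 0, hence only two terms survive: exp(alpha B) = 1 + alpha B (parabolic case).
Answer: 1 - 2590/359*e12 + 18231/1436*e13 + 20969/1436*e23


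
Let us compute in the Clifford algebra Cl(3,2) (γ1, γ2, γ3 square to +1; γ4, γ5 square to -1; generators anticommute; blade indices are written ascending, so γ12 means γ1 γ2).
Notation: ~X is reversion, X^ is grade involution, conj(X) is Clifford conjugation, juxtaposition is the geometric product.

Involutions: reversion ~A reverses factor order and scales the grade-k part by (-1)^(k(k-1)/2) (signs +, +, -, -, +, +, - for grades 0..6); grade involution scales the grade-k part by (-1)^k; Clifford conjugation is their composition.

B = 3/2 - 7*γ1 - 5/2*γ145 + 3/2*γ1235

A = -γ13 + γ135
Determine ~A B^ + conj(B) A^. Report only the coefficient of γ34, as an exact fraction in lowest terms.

first term: -3/2*γ2 - 7*γ3 + 3/2*γ13 + 3/2*γ25 - 5/2*γ34 - 7*γ35 - 3/2*γ135 - 5/2*γ345
second term: 3/2*γ2 - 7*γ3 - 3/2*γ13 - 3/2*γ25 - 5/2*γ34 - 7*γ35 - 3/2*γ135 + 5/2*γ345
Answer: -5


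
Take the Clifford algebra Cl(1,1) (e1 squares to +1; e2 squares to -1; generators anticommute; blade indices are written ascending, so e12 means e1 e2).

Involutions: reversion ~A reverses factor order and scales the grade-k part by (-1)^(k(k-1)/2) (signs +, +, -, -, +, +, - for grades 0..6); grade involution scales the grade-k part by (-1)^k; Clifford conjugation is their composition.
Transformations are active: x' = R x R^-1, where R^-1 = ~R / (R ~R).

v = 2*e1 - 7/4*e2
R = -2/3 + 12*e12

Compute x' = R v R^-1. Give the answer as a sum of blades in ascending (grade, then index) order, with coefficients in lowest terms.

~R = -2/3 - 12*e12, and R ~R = -1292/9, so R^-1 = ~R / (-1292/9).
R v = 59/3*e1 - 137/6*e2
Answer: -587/323*e1 + 1987/1292*e2


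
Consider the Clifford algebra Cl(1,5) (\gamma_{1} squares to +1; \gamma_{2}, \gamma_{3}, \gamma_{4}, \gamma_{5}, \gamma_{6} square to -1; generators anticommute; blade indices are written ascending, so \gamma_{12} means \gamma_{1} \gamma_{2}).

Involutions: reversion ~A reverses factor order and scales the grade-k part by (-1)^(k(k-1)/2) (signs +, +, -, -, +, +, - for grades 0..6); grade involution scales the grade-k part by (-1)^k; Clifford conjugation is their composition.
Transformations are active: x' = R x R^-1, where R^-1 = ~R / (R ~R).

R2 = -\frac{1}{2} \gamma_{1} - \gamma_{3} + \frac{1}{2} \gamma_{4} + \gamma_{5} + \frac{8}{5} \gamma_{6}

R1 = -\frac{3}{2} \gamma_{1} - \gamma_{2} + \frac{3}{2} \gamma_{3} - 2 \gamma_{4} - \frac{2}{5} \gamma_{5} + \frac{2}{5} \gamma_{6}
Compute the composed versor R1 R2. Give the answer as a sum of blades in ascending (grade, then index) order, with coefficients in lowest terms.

Distribute over the terms of R2 (each basis-blade product reordered to ascending indices, repeated generators contracted through their squares):
R1 (-\frac{1}{2} \gamma_{1}) = \frac{3}{4} - \frac{1}{2} \gamma_{12} + \frac{3}{4} \gamma_{13} - \gamma_{14} - \frac{1}{5} \gamma_{15} + \frac{1}{5} \gamma_{16}
R1 (-\gamma_{3}) = \frac{3}{2} + \frac{3}{2} \gamma_{13} + \gamma_{23} - 2 \gamma_{34} - \frac{2}{5} \gamma_{35} + \frac{2}{5} \gamma_{36}
R1 (\frac{1}{2} \gamma_{4}) = 1 - \frac{3}{4} \gamma_{14} - \frac{1}{2} \gamma_{24} + \frac{3}{4} \gamma_{34} + \frac{1}{5} \gamma_{45} - \frac{1}{5} \gamma_{46}
R1 (\gamma_{5}) = \frac{2}{5} - \frac{3}{2} \gamma_{15} - \gamma_{25} + \frac{3}{2} \gamma_{35} - 2 \gamma_{45} - \frac{2}{5} \gamma_{56}
R1 (\frac{8}{5} \gamma_{6}) = -\frac{16}{25} - \frac{12}{5} \gamma_{16} - \frac{8}{5} \gamma_{26} + \frac{12}{5} \gamma_{36} - \frac{16}{5} \gamma_{46} - \frac{16}{25} \gamma_{56}
Summing the partial products and collecting blades:
Answer: \frac{301}{100} - \frac{1}{2} \gamma_{12} + \frac{9}{4} \gamma_{13} - \frac{7}{4} \gamma_{14} - \frac{17}{10} \gamma_{15} - \frac{11}{5} \gamma_{16} + \gamma_{23} - \frac{1}{2} \gamma_{24} - \gamma_{25} - \frac{8}{5} \gamma_{26} - \frac{5}{4} \gamma_{34} + \frac{11}{10} \gamma_{35} + \frac{14}{5} \gamma_{36} - \frac{9}{5} \gamma_{45} - \frac{17}{5} \gamma_{46} - \frac{26}{25} \gamma_{56}
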